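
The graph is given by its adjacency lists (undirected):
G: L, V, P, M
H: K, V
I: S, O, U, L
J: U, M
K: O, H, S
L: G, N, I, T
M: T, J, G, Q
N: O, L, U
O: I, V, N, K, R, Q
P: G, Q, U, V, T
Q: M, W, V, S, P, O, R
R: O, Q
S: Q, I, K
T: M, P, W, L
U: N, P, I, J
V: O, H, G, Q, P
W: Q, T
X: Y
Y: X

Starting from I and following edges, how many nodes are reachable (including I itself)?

17

BFS from I visits: I, S, O, U, L, Q, K, V, N, R, P, J, G, T, M, W, H
Reachable nodes: 17 of 19 total.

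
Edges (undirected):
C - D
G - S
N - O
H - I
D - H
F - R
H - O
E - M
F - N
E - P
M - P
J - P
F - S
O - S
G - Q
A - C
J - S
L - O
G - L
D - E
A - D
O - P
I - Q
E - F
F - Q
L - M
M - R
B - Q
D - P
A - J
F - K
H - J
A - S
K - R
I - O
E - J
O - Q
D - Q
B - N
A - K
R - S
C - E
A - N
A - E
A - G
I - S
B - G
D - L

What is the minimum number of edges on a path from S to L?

Level 0: S
Level 1: A, F, G, I, J, O, R
Level 2: B, C, D, E, H, K, L, M, N, P, Q
L first appears at level 2.

2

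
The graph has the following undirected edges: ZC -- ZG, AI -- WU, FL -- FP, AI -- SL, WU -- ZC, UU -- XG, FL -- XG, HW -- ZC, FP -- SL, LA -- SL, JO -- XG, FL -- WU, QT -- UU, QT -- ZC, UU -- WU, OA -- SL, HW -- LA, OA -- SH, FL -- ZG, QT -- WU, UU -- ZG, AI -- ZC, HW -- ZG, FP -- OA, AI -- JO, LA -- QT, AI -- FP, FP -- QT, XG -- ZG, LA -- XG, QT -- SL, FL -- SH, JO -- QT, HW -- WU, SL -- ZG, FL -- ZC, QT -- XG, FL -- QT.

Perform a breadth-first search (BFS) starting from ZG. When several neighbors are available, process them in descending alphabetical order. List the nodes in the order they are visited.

ZG, ZC, XG, UU, SL, HW, FL, WU, QT, AI, LA, JO, OA, FP, SH

Visit ZG; enqueue ZC, XG, UU, SL, HW, FL → queue [ZC, XG, UU, SL, HW, FL]
Visit ZC; enqueue WU, QT, AI → queue [XG, UU, SL, HW, FL, WU, QT, AI]
Visit XG; enqueue LA, JO → queue [UU, SL, HW, FL, WU, QT, AI, LA, JO]
Visit UU → queue [SL, HW, FL, WU, QT, AI, LA, JO]
Visit SL; enqueue OA, FP → queue [HW, FL, WU, QT, AI, LA, JO, OA, FP]
Visit HW → queue [FL, WU, QT, AI, LA, JO, OA, FP]
Visit FL; enqueue SH → queue [WU, QT, AI, LA, JO, OA, FP, SH]
Visit WU → queue [QT, AI, LA, JO, OA, FP, SH]
Visit QT → queue [AI, LA, JO, OA, FP, SH]
Visit AI → queue [LA, JO, OA, FP, SH]
Visit LA → queue [JO, OA, FP, SH]
Visit JO → queue [OA, FP, SH]
Visit OA → queue [FP, SH]
Visit FP → queue [SH]
Visit SH → queue []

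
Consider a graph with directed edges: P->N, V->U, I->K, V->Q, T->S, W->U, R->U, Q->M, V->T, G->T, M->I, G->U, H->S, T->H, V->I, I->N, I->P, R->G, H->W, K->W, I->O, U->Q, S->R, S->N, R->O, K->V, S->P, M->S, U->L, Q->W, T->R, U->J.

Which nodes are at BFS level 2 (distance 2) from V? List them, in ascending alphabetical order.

H, J, K, L, M, N, O, P, R, S, W

Level 0: V
Level 1: I, Q, T, U
Level 2: H, J, K, L, M, N, O, P, R, S, W
Level 3: G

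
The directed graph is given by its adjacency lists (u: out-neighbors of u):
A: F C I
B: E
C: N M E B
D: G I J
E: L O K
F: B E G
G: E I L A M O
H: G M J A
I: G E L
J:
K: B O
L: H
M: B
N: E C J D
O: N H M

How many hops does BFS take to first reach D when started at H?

4

Level 0: H
Level 1: A, G, J, M
Level 2: B, C, E, F, I, L, O
Level 3: K, N
Level 4: D
D first appears at level 4.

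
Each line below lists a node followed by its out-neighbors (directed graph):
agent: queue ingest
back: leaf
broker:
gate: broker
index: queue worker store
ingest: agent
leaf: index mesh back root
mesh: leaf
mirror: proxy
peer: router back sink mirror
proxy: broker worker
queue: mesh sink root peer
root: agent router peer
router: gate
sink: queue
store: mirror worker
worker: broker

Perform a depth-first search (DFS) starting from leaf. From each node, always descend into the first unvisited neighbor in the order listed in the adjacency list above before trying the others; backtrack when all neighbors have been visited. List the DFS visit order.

leaf index queue mesh sink root agent ingest router gate broker peer back mirror proxy worker store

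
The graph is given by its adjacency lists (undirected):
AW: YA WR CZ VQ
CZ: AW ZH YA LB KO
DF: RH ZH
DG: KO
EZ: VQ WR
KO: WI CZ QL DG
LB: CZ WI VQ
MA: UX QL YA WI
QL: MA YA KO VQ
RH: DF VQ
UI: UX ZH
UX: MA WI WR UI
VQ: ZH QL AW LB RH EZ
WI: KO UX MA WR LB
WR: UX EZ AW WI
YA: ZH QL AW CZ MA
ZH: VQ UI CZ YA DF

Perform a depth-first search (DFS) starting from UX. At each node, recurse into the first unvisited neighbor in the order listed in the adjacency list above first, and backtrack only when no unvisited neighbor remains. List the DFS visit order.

UX, MA, QL, YA, ZH, VQ, AW, WR, EZ, WI, KO, CZ, LB, DG, RH, DF, UI

Visit UX
UX → MA
MA → QL
QL → YA
YA → ZH
ZH → VQ
VQ → AW
AW → WR
WR → EZ
WR → WI
WI → KO
KO → CZ
CZ → LB
KO → DG
VQ → RH
RH → DF
ZH → UI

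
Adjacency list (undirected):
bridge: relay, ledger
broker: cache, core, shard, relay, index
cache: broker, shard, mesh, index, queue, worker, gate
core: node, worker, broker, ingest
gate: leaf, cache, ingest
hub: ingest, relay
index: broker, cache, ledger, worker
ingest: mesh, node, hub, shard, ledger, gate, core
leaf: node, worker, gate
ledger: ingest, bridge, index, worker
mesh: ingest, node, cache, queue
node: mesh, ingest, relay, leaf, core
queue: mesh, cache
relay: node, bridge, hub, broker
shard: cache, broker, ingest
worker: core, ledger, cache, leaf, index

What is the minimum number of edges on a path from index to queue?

2

Level 0: index
Level 1: broker, cache, ledger, worker
Level 2: bridge, core, gate, ingest, leaf, mesh, queue, relay, shard
Level 3: hub, node
queue first appears at level 2.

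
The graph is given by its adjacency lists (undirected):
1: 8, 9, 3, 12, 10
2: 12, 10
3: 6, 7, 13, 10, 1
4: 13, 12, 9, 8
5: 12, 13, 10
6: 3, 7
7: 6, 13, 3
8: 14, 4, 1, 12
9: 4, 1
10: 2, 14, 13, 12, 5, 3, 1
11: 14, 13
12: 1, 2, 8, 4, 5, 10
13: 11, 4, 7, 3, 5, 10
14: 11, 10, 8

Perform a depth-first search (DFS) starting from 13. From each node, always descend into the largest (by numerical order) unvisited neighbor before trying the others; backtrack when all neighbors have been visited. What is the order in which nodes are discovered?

13, 11, 14, 10, 12, 8, 4, 9, 1, 3, 7, 6, 5, 2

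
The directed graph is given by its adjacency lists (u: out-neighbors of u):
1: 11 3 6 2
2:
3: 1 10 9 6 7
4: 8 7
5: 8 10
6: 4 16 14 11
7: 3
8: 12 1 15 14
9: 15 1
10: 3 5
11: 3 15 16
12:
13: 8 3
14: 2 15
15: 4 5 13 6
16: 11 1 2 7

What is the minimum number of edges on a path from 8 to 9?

Level 0: 8
Level 1: 1, 12, 14, 15
Level 2: 2, 3, 4, 5, 6, 11, 13
Level 3: 7, 9, 10, 16
9 first appears at level 3.

3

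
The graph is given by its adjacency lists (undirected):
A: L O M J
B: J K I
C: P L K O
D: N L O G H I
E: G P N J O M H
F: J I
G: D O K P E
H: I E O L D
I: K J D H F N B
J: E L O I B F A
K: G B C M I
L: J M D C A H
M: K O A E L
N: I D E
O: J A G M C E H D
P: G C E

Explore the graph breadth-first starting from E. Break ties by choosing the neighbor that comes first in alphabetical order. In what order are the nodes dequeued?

E G H J M N O P D K I L A B F C

Visit E; enqueue G, H, J, M, N, O, P → queue [G, H, J, M, N, O, P]
Visit G; enqueue D, K → queue [H, J, M, N, O, P, D, K]
Visit H; enqueue I, L → queue [J, M, N, O, P, D, K, I, L]
Visit J; enqueue A, B, F → queue [M, N, O, P, D, K, I, L, A, B, F]
Visit M → queue [N, O, P, D, K, I, L, A, B, F]
Visit N → queue [O, P, D, K, I, L, A, B, F]
Visit O; enqueue C → queue [P, D, K, I, L, A, B, F, C]
Visit P → queue [D, K, I, L, A, B, F, C]
Visit D → queue [K, I, L, A, B, F, C]
Visit K → queue [I, L, A, B, F, C]
Visit I → queue [L, A, B, F, C]
Visit L → queue [A, B, F, C]
Visit A → queue [B, F, C]
Visit B → queue [F, C]
Visit F → queue [C]
Visit C → queue []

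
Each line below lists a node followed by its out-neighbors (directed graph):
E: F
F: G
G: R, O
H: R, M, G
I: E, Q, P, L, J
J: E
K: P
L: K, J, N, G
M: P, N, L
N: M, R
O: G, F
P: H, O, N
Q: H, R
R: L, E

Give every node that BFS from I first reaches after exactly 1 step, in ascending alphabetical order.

E, J, L, P, Q

Level 0: I
Level 1: E, J, L, P, Q
Level 2: F, G, H, K, N, O, R
Level 3: M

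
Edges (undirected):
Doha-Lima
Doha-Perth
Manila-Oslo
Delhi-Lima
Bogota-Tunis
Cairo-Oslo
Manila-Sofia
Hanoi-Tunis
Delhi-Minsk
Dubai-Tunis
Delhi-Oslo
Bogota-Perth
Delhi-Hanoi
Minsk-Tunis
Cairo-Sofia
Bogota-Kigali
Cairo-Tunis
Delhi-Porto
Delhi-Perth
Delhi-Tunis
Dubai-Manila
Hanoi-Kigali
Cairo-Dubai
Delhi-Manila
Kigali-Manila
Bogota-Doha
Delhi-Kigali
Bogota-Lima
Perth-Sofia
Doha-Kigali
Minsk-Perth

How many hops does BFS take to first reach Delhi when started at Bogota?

Level 0: Bogota
Level 1: Doha, Kigali, Lima, Perth, Tunis
Level 2: Cairo, Delhi, Dubai, Hanoi, Manila, Minsk, Sofia
Level 3: Oslo, Porto
Delhi first appears at level 2.

2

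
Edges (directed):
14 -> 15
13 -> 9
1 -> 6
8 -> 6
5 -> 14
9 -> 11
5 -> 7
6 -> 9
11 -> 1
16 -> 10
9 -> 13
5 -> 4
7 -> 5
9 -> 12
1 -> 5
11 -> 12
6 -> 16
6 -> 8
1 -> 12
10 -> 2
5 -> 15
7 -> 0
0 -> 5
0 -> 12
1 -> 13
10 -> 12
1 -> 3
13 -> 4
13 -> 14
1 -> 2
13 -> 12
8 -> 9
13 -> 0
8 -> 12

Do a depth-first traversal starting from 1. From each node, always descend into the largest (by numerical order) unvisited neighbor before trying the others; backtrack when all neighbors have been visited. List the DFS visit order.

1 13 14 15 12 9 11 4 0 5 7 6 16 10 2 8 3

Visit 1
1 → 13
13 → 14
14 → 15
13 → 12
13 → 9
9 → 11
13 → 4
13 → 0
0 → 5
5 → 7
1 → 6
6 → 16
16 → 10
10 → 2
6 → 8
1 → 3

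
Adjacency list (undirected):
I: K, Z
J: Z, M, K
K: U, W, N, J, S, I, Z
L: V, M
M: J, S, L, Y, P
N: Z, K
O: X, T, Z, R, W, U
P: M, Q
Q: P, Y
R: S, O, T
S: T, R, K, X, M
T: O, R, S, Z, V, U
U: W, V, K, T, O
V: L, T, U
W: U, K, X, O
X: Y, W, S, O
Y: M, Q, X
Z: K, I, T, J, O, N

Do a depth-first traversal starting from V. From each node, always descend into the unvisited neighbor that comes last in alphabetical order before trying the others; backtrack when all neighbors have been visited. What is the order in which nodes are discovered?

V -> U -> W -> X -> Y -> Q -> P -> M -> S -> T -> Z -> O -> R -> N -> K -> J -> I -> L

Visit V
V → U
U → W
W → X
X → Y
Y → Q
Q → P
P → M
M → S
S → T
T → Z
Z → O
O → R
Z → N
N → K
K → J
K → I
M → L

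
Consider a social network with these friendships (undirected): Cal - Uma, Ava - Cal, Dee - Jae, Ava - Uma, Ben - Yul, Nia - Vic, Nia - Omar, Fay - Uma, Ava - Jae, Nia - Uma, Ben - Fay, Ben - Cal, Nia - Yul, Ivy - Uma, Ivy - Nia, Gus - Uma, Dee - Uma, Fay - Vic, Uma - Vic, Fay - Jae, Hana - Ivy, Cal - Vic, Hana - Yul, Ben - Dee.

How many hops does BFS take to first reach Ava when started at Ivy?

Level 0: Ivy
Level 1: Hana, Nia, Uma
Level 2: Ava, Cal, Dee, Fay, Gus, Omar, Vic, Yul
Level 3: Ben, Jae
Ava first appears at level 2.

2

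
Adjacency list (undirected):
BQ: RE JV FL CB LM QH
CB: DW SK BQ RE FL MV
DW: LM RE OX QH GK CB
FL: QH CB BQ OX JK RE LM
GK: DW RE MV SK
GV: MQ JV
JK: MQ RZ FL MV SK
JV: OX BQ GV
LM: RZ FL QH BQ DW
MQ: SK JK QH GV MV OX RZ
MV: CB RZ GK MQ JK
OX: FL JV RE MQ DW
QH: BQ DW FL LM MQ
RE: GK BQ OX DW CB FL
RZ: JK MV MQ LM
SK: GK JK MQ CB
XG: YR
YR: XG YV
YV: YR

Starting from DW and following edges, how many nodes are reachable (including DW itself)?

BFS from DW visits: DW, RE, QH, OX, LM, GK, CB, FL, BQ, MQ, JV, RZ, SK, MV, JK, GV
Reachable nodes: 16 of 19 total.

16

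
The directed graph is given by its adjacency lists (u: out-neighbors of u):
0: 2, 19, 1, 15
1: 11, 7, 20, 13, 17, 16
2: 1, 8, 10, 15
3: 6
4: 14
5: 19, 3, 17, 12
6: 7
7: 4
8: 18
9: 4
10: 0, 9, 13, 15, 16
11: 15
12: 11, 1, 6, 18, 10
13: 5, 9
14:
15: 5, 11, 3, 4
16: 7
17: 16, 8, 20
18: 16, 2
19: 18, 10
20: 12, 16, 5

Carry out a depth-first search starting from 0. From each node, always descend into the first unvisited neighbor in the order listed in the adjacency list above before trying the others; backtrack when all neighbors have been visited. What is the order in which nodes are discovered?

Visit 0
0 → 2
2 → 1
1 → 11
11 → 15
15 → 5
5 → 19
19 → 18
18 → 16
16 → 7
7 → 4
4 → 14
19 → 10
10 → 9
10 → 13
5 → 3
3 → 6
5 → 17
17 → 8
17 → 20
20 → 12

0, 2, 1, 11, 15, 5, 19, 18, 16, 7, 4, 14, 10, 9, 13, 3, 6, 17, 8, 20, 12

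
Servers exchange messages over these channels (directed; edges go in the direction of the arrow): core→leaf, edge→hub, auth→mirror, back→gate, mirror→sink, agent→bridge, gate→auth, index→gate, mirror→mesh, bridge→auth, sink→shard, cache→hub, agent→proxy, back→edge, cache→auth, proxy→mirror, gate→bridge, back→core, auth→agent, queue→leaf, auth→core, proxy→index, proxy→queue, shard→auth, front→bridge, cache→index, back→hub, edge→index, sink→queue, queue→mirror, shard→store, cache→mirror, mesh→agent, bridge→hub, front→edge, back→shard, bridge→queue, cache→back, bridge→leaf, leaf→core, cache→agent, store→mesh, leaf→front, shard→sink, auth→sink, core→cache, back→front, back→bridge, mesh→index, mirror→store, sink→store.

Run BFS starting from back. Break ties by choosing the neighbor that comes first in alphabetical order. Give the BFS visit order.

back, bridge, core, edge, front, gate, hub, shard, auth, leaf, queue, cache, index, sink, store, agent, mirror, mesh, proxy

Visit back; enqueue bridge, core, edge, front, gate, hub, shard → queue [bridge, core, edge, front, gate, hub, shard]
Visit bridge; enqueue auth, leaf, queue → queue [core, edge, front, gate, hub, shard, auth, leaf, queue]
Visit core; enqueue cache → queue [edge, front, gate, hub, shard, auth, leaf, queue, cache]
Visit edge; enqueue index → queue [front, gate, hub, shard, auth, leaf, queue, cache, index]
Visit front → queue [gate, hub, shard, auth, leaf, queue, cache, index]
Visit gate → queue [hub, shard, auth, leaf, queue, cache, index]
Visit hub → queue [shard, auth, leaf, queue, cache, index]
Visit shard; enqueue sink, store → queue [auth, leaf, queue, cache, index, sink, store]
Visit auth; enqueue agent, mirror → queue [leaf, queue, cache, index, sink, store, agent, mirror]
Visit leaf → queue [queue, cache, index, sink, store, agent, mirror]
Visit queue → queue [cache, index, sink, store, agent, mirror]
Visit cache → queue [index, sink, store, agent, mirror]
Visit index → queue [sink, store, agent, mirror]
Visit sink → queue [store, agent, mirror]
Visit store; enqueue mesh → queue [agent, mirror, mesh]
Visit agent; enqueue proxy → queue [mirror, mesh, proxy]
Visit mirror → queue [mesh, proxy]
Visit mesh → queue [proxy]
Visit proxy → queue []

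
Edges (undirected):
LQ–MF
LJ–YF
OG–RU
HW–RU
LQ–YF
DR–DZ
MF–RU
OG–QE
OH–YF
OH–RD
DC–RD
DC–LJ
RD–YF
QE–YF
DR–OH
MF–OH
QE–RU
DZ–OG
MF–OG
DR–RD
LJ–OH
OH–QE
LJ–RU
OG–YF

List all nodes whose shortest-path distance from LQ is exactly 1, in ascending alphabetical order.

Level 0: LQ
Level 1: MF, YF
Level 2: LJ, OG, OH, QE, RD, RU
Level 3: DC, DR, DZ, HW

MF, YF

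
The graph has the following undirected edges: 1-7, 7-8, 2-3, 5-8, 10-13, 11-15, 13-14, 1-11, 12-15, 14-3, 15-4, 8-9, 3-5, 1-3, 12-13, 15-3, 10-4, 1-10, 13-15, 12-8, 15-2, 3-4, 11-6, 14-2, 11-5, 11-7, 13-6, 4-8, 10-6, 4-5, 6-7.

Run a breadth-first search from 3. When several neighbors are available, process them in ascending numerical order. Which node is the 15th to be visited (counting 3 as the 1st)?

9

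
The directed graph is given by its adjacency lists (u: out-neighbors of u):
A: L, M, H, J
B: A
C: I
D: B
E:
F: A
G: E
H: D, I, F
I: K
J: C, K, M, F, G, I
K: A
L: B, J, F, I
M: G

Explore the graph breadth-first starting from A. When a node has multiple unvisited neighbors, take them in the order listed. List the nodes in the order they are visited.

A → L → M → H → J → B → F → I → G → D → C → K → E

Visit A; enqueue L, M, H, J → queue [L, M, H, J]
Visit L; enqueue B, F, I → queue [M, H, J, B, F, I]
Visit M; enqueue G → queue [H, J, B, F, I, G]
Visit H; enqueue D → queue [J, B, F, I, G, D]
Visit J; enqueue C, K → queue [B, F, I, G, D, C, K]
Visit B → queue [F, I, G, D, C, K]
Visit F → queue [I, G, D, C, K]
Visit I → queue [G, D, C, K]
Visit G; enqueue E → queue [D, C, K, E]
Visit D → queue [C, K, E]
Visit C → queue [K, E]
Visit K → queue [E]
Visit E → queue []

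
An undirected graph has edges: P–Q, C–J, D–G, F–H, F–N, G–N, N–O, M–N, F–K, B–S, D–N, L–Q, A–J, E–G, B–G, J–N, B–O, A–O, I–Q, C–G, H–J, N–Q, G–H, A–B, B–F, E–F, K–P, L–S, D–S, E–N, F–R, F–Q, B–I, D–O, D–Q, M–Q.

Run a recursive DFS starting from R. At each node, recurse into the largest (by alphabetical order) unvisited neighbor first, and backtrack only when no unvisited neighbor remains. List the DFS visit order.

R -> F -> Q -> P -> K -> N -> O -> D -> S -> L -> B -> I -> G -> H -> J -> C -> A -> E -> M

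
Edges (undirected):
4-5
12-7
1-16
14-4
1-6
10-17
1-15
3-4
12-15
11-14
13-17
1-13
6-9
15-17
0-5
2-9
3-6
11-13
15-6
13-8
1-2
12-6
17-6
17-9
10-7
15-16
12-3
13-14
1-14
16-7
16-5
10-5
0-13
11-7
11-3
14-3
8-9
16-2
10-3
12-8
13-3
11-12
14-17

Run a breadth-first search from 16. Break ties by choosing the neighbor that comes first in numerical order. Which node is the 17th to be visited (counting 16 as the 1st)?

Visit 16; enqueue 1, 2, 5, 7, 15 → queue [1, 2, 5, 7, 15]
Visit 1; enqueue 6, 13, 14 → queue [2, 5, 7, 15, 6, 13, 14]
Visit 2; enqueue 9 → queue [5, 7, 15, 6, 13, 14, 9]
Visit 5; enqueue 0, 4, 10 → queue [7, 15, 6, 13, 14, 9, 0, 4, 10]
Visit 7; enqueue 11, 12 → queue [15, 6, 13, 14, 9, 0, 4, 10, 11, 12]
Visit 15; enqueue 17 → queue [6, 13, 14, 9, 0, 4, 10, 11, 12, 17]
Visit 6; enqueue 3 → queue [13, 14, 9, 0, 4, 10, 11, 12, 17, 3]
Visit 13; enqueue 8 → queue [14, 9, 0, 4, 10, 11, 12, 17, 3, 8]
Visit 14 → queue [9, 0, 4, 10, 11, 12, 17, 3, 8]
Visit 9 → queue [0, 4, 10, 11, 12, 17, 3, 8]
Visit 0 → queue [4, 10, 11, 12, 17, 3, 8]
Visit 4 → queue [10, 11, 12, 17, 3, 8]
Visit 10 → queue [11, 12, 17, 3, 8]
Visit 11 → queue [12, 17, 3, 8]
Visit 12 → queue [17, 3, 8]
Visit 17 → queue [3, 8]
Visit 3 → queue [8]
Visit 8 → queue []

Visit order: 16, 1, 2, 5, 7, 15, 6, 13, 14, 9, 0, 4, 10, 11, 12, 17, 3, 8

3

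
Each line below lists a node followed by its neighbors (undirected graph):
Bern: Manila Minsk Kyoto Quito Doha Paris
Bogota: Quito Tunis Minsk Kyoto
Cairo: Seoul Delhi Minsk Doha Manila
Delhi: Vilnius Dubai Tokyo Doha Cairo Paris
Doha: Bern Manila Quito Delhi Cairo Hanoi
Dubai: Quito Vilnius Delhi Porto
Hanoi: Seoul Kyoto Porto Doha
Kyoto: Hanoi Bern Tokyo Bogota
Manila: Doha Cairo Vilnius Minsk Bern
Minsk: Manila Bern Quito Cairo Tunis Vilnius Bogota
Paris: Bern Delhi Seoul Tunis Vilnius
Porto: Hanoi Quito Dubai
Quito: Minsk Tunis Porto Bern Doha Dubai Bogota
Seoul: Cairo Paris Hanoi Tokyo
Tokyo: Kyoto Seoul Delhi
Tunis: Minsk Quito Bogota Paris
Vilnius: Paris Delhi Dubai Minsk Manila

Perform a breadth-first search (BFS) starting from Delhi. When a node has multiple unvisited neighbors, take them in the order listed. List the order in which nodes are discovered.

Delhi, Vilnius, Dubai, Tokyo, Doha, Cairo, Paris, Minsk, Manila, Quito, Porto, Kyoto, Seoul, Bern, Hanoi, Tunis, Bogota

Visit Delhi; enqueue Vilnius, Dubai, Tokyo, Doha, Cairo, Paris → queue [Vilnius, Dubai, Tokyo, Doha, Cairo, Paris]
Visit Vilnius; enqueue Minsk, Manila → queue [Dubai, Tokyo, Doha, Cairo, Paris, Minsk, Manila]
Visit Dubai; enqueue Quito, Porto → queue [Tokyo, Doha, Cairo, Paris, Minsk, Manila, Quito, Porto]
Visit Tokyo; enqueue Kyoto, Seoul → queue [Doha, Cairo, Paris, Minsk, Manila, Quito, Porto, Kyoto, Seoul]
Visit Doha; enqueue Bern, Hanoi → queue [Cairo, Paris, Minsk, Manila, Quito, Porto, Kyoto, Seoul, Bern, Hanoi]
Visit Cairo → queue [Paris, Minsk, Manila, Quito, Porto, Kyoto, Seoul, Bern, Hanoi]
Visit Paris; enqueue Tunis → queue [Minsk, Manila, Quito, Porto, Kyoto, Seoul, Bern, Hanoi, Tunis]
Visit Minsk; enqueue Bogota → queue [Manila, Quito, Porto, Kyoto, Seoul, Bern, Hanoi, Tunis, Bogota]
Visit Manila → queue [Quito, Porto, Kyoto, Seoul, Bern, Hanoi, Tunis, Bogota]
Visit Quito → queue [Porto, Kyoto, Seoul, Bern, Hanoi, Tunis, Bogota]
Visit Porto → queue [Kyoto, Seoul, Bern, Hanoi, Tunis, Bogota]
Visit Kyoto → queue [Seoul, Bern, Hanoi, Tunis, Bogota]
Visit Seoul → queue [Bern, Hanoi, Tunis, Bogota]
Visit Bern → queue [Hanoi, Tunis, Bogota]
Visit Hanoi → queue [Tunis, Bogota]
Visit Tunis → queue [Bogota]
Visit Bogota → queue []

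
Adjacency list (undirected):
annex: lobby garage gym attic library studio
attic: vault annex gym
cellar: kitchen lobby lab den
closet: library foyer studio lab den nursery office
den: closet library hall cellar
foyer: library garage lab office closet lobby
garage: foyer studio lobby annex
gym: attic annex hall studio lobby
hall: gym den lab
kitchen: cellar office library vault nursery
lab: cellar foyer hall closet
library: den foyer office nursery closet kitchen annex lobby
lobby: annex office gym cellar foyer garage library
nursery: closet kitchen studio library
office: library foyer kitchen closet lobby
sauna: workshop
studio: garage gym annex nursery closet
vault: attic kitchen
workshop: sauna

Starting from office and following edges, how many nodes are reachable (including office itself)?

BFS from office visits: office, library, foyer, kitchen, closet, lobby, den, nursery, annex, garage, lab, cellar, vault, studio, gym, hall, attic
Reachable nodes: 17 of 19 total.

17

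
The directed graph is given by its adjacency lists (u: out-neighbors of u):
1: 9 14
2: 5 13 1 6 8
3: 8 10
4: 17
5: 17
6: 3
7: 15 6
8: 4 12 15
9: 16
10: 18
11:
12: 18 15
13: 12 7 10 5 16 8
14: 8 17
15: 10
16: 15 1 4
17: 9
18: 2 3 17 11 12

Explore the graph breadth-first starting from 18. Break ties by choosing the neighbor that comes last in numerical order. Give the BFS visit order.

Visit 18; enqueue 17, 12, 11, 3, 2 → queue [17, 12, 11, 3, 2]
Visit 17; enqueue 9 → queue [12, 11, 3, 2, 9]
Visit 12; enqueue 15 → queue [11, 3, 2, 9, 15]
Visit 11 → queue [3, 2, 9, 15]
Visit 3; enqueue 10, 8 → queue [2, 9, 15, 10, 8]
Visit 2; enqueue 13, 6, 5, 1 → queue [9, 15, 10, 8, 13, 6, 5, 1]
Visit 9; enqueue 16 → queue [15, 10, 8, 13, 6, 5, 1, 16]
Visit 15 → queue [10, 8, 13, 6, 5, 1, 16]
Visit 10 → queue [8, 13, 6, 5, 1, 16]
Visit 8; enqueue 4 → queue [13, 6, 5, 1, 16, 4]
Visit 13; enqueue 7 → queue [6, 5, 1, 16, 4, 7]
Visit 6 → queue [5, 1, 16, 4, 7]
Visit 5 → queue [1, 16, 4, 7]
Visit 1; enqueue 14 → queue [16, 4, 7, 14]
Visit 16 → queue [4, 7, 14]
Visit 4 → queue [7, 14]
Visit 7 → queue [14]
Visit 14 → queue []

18 → 17 → 12 → 11 → 3 → 2 → 9 → 15 → 10 → 8 → 13 → 6 → 5 → 1 → 16 → 4 → 7 → 14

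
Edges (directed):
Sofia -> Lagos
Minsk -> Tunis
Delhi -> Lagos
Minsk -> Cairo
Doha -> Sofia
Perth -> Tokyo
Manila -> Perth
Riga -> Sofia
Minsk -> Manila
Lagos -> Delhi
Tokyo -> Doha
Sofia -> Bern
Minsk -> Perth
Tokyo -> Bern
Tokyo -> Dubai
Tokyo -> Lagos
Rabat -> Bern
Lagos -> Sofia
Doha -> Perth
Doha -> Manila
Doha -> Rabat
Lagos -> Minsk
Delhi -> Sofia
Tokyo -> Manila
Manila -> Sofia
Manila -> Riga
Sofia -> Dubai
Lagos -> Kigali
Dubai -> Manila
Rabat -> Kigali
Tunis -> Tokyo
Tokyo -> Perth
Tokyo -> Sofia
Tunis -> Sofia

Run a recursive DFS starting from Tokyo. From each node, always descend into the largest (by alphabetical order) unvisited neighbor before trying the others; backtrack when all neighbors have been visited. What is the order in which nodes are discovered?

Visit Tokyo
Tokyo → Sofia
Sofia → Lagos
Lagos → Minsk
Minsk → Tunis
Minsk → Perth
Minsk → Manila
Manila → Riga
Minsk → Cairo
Lagos → Kigali
Lagos → Delhi
Sofia → Dubai
Sofia → Bern
Tokyo → Doha
Doha → Rabat

Tokyo → Sofia → Lagos → Minsk → Tunis → Perth → Manila → Riga → Cairo → Kigali → Delhi → Dubai → Bern → Doha → Rabat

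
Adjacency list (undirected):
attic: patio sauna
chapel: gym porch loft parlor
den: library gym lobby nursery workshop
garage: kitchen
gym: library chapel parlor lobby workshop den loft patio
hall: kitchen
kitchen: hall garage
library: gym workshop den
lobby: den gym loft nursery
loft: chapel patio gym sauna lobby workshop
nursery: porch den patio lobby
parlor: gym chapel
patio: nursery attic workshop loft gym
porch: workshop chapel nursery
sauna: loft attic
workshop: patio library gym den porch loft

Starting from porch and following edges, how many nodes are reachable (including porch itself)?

13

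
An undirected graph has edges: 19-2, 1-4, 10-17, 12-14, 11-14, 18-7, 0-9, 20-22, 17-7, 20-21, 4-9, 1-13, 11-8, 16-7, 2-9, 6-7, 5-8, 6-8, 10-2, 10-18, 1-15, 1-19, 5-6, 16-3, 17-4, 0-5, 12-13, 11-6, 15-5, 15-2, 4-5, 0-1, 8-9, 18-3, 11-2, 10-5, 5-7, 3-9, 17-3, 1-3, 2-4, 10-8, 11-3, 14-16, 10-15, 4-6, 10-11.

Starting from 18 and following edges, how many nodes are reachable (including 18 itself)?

BFS from 18 visits: 18, 3, 7, 10, 1, 9, 11, 16, 17, 5, 6, 2, 8, 15, 0, 4, 13, 19, 14, 12
Reachable nodes: 20 of 23 total.

20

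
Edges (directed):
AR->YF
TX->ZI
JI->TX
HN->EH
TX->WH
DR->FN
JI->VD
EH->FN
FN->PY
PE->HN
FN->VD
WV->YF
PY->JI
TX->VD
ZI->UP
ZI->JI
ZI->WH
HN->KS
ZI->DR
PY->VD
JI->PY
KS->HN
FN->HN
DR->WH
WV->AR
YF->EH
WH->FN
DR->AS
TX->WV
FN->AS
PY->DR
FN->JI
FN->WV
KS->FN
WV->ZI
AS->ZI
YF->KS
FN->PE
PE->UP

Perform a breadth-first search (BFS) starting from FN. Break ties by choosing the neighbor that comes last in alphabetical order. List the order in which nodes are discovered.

Visit FN; enqueue WV, VD, PY, PE, JI, HN, AS → queue [WV, VD, PY, PE, JI, HN, AS]
Visit WV; enqueue ZI, YF, AR → queue [VD, PY, PE, JI, HN, AS, ZI, YF, AR]
Visit VD → queue [PY, PE, JI, HN, AS, ZI, YF, AR]
Visit PY; enqueue DR → queue [PE, JI, HN, AS, ZI, YF, AR, DR]
Visit PE; enqueue UP → queue [JI, HN, AS, ZI, YF, AR, DR, UP]
Visit JI; enqueue TX → queue [HN, AS, ZI, YF, AR, DR, UP, TX]
Visit HN; enqueue KS, EH → queue [AS, ZI, YF, AR, DR, UP, TX, KS, EH]
Visit AS → queue [ZI, YF, AR, DR, UP, TX, KS, EH]
Visit ZI; enqueue WH → queue [YF, AR, DR, UP, TX, KS, EH, WH]
Visit YF → queue [AR, DR, UP, TX, KS, EH, WH]
Visit AR → queue [DR, UP, TX, KS, EH, WH]
Visit DR → queue [UP, TX, KS, EH, WH]
Visit UP → queue [TX, KS, EH, WH]
Visit TX → queue [KS, EH, WH]
Visit KS → queue [EH, WH]
Visit EH → queue [WH]
Visit WH → queue []

FN, WV, VD, PY, PE, JI, HN, AS, ZI, YF, AR, DR, UP, TX, KS, EH, WH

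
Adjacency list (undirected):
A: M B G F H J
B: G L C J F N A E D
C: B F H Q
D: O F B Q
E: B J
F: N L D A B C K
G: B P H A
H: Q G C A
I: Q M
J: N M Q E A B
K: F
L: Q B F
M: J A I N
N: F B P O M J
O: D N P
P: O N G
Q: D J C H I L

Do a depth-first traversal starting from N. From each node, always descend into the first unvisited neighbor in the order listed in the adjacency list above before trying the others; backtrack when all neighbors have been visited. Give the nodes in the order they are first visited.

Visit N
N → F
F → L
L → Q
Q → D
D → O
O → P
P → G
G → B
B → C
C → H
H → A
A → M
M → J
J → E
M → I
F → K

N → F → L → Q → D → O → P → G → B → C → H → A → M → J → E → I → K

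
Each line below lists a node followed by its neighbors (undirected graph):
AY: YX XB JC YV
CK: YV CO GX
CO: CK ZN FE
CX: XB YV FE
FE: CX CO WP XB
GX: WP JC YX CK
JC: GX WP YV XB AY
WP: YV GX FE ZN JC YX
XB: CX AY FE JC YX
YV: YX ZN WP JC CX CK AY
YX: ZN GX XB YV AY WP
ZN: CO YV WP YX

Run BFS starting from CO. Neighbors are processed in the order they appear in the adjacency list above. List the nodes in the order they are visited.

Visit CO; enqueue CK, ZN, FE → queue [CK, ZN, FE]
Visit CK; enqueue YV, GX → queue [ZN, FE, YV, GX]
Visit ZN; enqueue WP, YX → queue [FE, YV, GX, WP, YX]
Visit FE; enqueue CX, XB → queue [YV, GX, WP, YX, CX, XB]
Visit YV; enqueue JC, AY → queue [GX, WP, YX, CX, XB, JC, AY]
Visit GX → queue [WP, YX, CX, XB, JC, AY]
Visit WP → queue [YX, CX, XB, JC, AY]
Visit YX → queue [CX, XB, JC, AY]
Visit CX → queue [XB, JC, AY]
Visit XB → queue [JC, AY]
Visit JC → queue [AY]
Visit AY → queue []

CO CK ZN FE YV GX WP YX CX XB JC AY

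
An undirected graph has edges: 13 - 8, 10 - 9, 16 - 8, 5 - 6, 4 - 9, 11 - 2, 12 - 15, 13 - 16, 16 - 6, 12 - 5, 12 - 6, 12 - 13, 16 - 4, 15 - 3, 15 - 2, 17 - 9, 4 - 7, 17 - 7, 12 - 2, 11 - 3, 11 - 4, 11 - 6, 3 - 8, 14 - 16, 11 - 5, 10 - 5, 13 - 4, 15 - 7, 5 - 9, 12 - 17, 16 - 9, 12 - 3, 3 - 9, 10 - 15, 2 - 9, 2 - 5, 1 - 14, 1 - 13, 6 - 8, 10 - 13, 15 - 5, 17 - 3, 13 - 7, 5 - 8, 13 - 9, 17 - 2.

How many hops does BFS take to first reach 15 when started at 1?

3

Level 0: 1
Level 1: 13, 14
Level 2: 4, 7, 8, 9, 10, 12, 16
Level 3: 2, 3, 5, 6, 11, 15, 17
15 first appears at level 3.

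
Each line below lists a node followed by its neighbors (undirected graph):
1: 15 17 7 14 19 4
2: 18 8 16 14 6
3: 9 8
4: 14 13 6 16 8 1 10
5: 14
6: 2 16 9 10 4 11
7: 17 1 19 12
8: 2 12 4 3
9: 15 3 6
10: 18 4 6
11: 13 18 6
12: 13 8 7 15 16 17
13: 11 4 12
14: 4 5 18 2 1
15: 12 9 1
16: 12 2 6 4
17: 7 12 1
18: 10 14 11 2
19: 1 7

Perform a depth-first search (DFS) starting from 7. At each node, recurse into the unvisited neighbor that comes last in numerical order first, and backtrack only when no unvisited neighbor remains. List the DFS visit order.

7, 19, 1, 17, 12, 16, 6, 11, 18, 14, 5, 4, 13, 10, 8, 3, 9, 15, 2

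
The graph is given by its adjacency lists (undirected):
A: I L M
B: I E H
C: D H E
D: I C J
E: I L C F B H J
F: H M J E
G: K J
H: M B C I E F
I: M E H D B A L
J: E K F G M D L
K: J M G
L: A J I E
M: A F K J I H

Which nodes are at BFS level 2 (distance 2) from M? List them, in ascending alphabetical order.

B, C, D, E, G, L

Level 0: M
Level 1: A, F, H, I, J, K
Level 2: B, C, D, E, G, L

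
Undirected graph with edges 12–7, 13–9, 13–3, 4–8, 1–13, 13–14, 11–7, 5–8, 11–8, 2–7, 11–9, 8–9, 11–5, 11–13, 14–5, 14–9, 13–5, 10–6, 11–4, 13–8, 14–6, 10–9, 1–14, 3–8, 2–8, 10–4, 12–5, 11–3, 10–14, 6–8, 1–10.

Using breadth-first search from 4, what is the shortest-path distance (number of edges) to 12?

Level 0: 4
Level 1: 8, 10, 11
Level 2: 1, 2, 3, 5, 6, 7, 9, 13, 14
Level 3: 12
12 first appears at level 3.

3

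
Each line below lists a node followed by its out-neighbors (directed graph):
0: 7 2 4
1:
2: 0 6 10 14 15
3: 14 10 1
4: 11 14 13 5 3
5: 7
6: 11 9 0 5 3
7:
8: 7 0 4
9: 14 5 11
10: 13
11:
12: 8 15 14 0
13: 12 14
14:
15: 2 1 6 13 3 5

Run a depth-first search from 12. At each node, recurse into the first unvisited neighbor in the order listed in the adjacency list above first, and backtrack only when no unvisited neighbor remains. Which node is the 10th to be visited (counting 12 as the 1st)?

5

Visit 12
12 → 8
8 → 7
8 → 0
0 → 2
2 → 6
6 → 11
6 → 9
9 → 14
9 → 5
6 → 3
3 → 10
10 → 13
3 → 1
2 → 15
0 → 4

Visit order: 12, 8, 7, 0, 2, 6, 11, 9, 14, 5, 3, 10, 13, 1, 15, 4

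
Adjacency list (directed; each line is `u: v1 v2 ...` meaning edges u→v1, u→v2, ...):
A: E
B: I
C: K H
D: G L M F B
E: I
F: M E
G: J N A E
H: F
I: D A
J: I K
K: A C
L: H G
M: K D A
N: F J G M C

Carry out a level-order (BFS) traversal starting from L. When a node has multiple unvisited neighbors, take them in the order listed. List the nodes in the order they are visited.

Visit L; enqueue H, G → queue [H, G]
Visit H; enqueue F → queue [G, F]
Visit G; enqueue J, N, A, E → queue [F, J, N, A, E]
Visit F; enqueue M → queue [J, N, A, E, M]
Visit J; enqueue I, K → queue [N, A, E, M, I, K]
Visit N; enqueue C → queue [A, E, M, I, K, C]
Visit A → queue [E, M, I, K, C]
Visit E → queue [M, I, K, C]
Visit M; enqueue D → queue [I, K, C, D]
Visit I → queue [K, C, D]
Visit K → queue [C, D]
Visit C → queue [D]
Visit D; enqueue B → queue [B]
Visit B → queue []

L → H → G → F → J → N → A → E → M → I → K → C → D → B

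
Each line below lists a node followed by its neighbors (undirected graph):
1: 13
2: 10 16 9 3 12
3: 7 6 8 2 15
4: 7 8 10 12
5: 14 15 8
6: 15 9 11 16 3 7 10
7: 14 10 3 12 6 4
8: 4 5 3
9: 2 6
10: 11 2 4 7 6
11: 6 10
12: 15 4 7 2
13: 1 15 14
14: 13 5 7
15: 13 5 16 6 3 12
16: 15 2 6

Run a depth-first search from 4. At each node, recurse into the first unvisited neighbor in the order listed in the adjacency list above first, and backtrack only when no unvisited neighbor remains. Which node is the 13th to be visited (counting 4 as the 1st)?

Visit 4
4 → 7
7 → 14
14 → 13
13 → 1
13 → 15
15 → 5
5 → 8
8 → 3
3 → 6
6 → 9
9 → 2
2 → 10
10 → 11
2 → 16
2 → 12

Visit order: 4, 7, 14, 13, 1, 15, 5, 8, 3, 6, 9, 2, 10, 11, 16, 12

10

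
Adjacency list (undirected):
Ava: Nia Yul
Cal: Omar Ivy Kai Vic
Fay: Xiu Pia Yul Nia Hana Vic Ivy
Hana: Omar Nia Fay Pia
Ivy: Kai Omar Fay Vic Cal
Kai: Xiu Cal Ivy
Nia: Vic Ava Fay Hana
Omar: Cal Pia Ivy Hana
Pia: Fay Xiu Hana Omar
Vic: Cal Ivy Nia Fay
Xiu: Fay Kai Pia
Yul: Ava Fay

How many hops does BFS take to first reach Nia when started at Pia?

Level 0: Pia
Level 1: Fay, Hana, Omar, Xiu
Level 2: Cal, Ivy, Kai, Nia, Vic, Yul
Level 3: Ava
Nia first appears at level 2.

2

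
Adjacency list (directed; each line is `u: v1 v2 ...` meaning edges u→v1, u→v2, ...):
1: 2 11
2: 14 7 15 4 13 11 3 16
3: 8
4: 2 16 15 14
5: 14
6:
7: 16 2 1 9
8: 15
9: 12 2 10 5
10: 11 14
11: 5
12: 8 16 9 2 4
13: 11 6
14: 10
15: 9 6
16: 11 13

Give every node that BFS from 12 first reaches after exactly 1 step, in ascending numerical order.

2, 4, 8, 9, 16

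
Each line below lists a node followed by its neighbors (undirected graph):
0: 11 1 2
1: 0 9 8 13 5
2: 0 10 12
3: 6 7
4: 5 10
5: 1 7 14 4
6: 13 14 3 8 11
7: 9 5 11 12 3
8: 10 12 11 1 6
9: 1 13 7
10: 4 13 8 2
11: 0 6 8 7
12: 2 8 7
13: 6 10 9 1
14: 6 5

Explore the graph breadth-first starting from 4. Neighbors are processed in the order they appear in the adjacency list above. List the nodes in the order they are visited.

4 5 10 1 7 14 13 8 2 0 9 11 12 3 6

Visit 4; enqueue 5, 10 → queue [5, 10]
Visit 5; enqueue 1, 7, 14 → queue [10, 1, 7, 14]
Visit 10; enqueue 13, 8, 2 → queue [1, 7, 14, 13, 8, 2]
Visit 1; enqueue 0, 9 → queue [7, 14, 13, 8, 2, 0, 9]
Visit 7; enqueue 11, 12, 3 → queue [14, 13, 8, 2, 0, 9, 11, 12, 3]
Visit 14; enqueue 6 → queue [13, 8, 2, 0, 9, 11, 12, 3, 6]
Visit 13 → queue [8, 2, 0, 9, 11, 12, 3, 6]
Visit 8 → queue [2, 0, 9, 11, 12, 3, 6]
Visit 2 → queue [0, 9, 11, 12, 3, 6]
Visit 0 → queue [9, 11, 12, 3, 6]
Visit 9 → queue [11, 12, 3, 6]
Visit 11 → queue [12, 3, 6]
Visit 12 → queue [3, 6]
Visit 3 → queue [6]
Visit 6 → queue []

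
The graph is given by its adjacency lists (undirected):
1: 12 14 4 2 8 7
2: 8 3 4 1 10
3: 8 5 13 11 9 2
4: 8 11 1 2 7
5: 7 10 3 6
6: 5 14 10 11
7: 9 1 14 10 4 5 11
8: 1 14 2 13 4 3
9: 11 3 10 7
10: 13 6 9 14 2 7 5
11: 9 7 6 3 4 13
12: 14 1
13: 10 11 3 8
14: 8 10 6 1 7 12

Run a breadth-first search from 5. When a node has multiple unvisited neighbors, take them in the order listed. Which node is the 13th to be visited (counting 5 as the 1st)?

8

Visit 5; enqueue 7, 10, 3, 6 → queue [7, 10, 3, 6]
Visit 7; enqueue 9, 1, 14, 4, 11 → queue [10, 3, 6, 9, 1, 14, 4, 11]
Visit 10; enqueue 13, 2 → queue [3, 6, 9, 1, 14, 4, 11, 13, 2]
Visit 3; enqueue 8 → queue [6, 9, 1, 14, 4, 11, 13, 2, 8]
Visit 6 → queue [9, 1, 14, 4, 11, 13, 2, 8]
Visit 9 → queue [1, 14, 4, 11, 13, 2, 8]
Visit 1; enqueue 12 → queue [14, 4, 11, 13, 2, 8, 12]
Visit 14 → queue [4, 11, 13, 2, 8, 12]
Visit 4 → queue [11, 13, 2, 8, 12]
Visit 11 → queue [13, 2, 8, 12]
Visit 13 → queue [2, 8, 12]
Visit 2 → queue [8, 12]
Visit 8 → queue [12]
Visit 12 → queue []

Visit order: 5, 7, 10, 3, 6, 9, 1, 14, 4, 11, 13, 2, 8, 12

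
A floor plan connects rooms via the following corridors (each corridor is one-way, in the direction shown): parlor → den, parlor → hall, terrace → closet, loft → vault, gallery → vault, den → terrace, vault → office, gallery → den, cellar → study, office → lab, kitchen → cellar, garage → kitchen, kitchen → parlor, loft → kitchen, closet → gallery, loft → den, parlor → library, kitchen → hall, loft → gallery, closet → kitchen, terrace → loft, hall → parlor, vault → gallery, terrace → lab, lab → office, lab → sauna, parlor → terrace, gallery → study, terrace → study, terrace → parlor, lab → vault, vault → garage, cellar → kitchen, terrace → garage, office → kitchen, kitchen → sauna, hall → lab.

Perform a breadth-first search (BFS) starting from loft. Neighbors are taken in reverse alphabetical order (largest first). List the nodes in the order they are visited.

Visit loft; enqueue vault, kitchen, gallery, den → queue [vault, kitchen, gallery, den]
Visit vault; enqueue office, garage → queue [kitchen, gallery, den, office, garage]
Visit kitchen; enqueue sauna, parlor, hall, cellar → queue [gallery, den, office, garage, sauna, parlor, hall, cellar]
Visit gallery; enqueue study → queue [den, office, garage, sauna, parlor, hall, cellar, study]
Visit den; enqueue terrace → queue [office, garage, sauna, parlor, hall, cellar, study, terrace]
Visit office; enqueue lab → queue [garage, sauna, parlor, hall, cellar, study, terrace, lab]
Visit garage → queue [sauna, parlor, hall, cellar, study, terrace, lab]
Visit sauna → queue [parlor, hall, cellar, study, terrace, lab]
Visit parlor; enqueue library → queue [hall, cellar, study, terrace, lab, library]
Visit hall → queue [cellar, study, terrace, lab, library]
Visit cellar → queue [study, terrace, lab, library]
Visit study → queue [terrace, lab, library]
Visit terrace; enqueue closet → queue [lab, library, closet]
Visit lab → queue [library, closet]
Visit library → queue [closet]
Visit closet → queue []

loft -> vault -> kitchen -> gallery -> den -> office -> garage -> sauna -> parlor -> hall -> cellar -> study -> terrace -> lab -> library -> closet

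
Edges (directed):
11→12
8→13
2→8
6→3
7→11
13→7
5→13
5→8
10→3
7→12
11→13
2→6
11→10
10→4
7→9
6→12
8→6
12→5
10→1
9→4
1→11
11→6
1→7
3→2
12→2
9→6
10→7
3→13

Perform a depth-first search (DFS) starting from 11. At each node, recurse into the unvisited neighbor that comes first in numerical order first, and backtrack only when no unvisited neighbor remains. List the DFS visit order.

11 → 6 → 3 → 2 → 8 → 13 → 7 → 9 → 4 → 12 → 5 → 10 → 1

Visit 11
11 → 6
6 → 3
3 → 2
2 → 8
8 → 13
13 → 7
7 → 9
9 → 4
7 → 12
12 → 5
11 → 10
10 → 1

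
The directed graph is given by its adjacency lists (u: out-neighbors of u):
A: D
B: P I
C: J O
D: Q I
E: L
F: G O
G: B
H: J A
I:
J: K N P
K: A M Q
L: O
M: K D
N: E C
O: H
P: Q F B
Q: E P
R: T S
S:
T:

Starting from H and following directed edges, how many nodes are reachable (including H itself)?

BFS from H visits: H, J, A, P, N, K, D, Q, F, B, E, C, M, I, O, G, L
Reachable nodes: 17 of 20 total.

17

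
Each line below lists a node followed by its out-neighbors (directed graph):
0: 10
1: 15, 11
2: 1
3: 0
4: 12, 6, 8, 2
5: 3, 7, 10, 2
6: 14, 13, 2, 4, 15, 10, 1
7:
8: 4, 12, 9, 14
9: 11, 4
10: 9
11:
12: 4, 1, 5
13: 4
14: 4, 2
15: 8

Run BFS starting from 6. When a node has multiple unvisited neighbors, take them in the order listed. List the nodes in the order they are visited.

Visit 6; enqueue 14, 13, 2, 4, 15, 10, 1 → queue [14, 13, 2, 4, 15, 10, 1]
Visit 14 → queue [13, 2, 4, 15, 10, 1]
Visit 13 → queue [2, 4, 15, 10, 1]
Visit 2 → queue [4, 15, 10, 1]
Visit 4; enqueue 12, 8 → queue [15, 10, 1, 12, 8]
Visit 15 → queue [10, 1, 12, 8]
Visit 10; enqueue 9 → queue [1, 12, 8, 9]
Visit 1; enqueue 11 → queue [12, 8, 9, 11]
Visit 12; enqueue 5 → queue [8, 9, 11, 5]
Visit 8 → queue [9, 11, 5]
Visit 9 → queue [11, 5]
Visit 11 → queue [5]
Visit 5; enqueue 3, 7 → queue [3, 7]
Visit 3; enqueue 0 → queue [7, 0]
Visit 7 → queue [0]
Visit 0 → queue []

6, 14, 13, 2, 4, 15, 10, 1, 12, 8, 9, 11, 5, 3, 7, 0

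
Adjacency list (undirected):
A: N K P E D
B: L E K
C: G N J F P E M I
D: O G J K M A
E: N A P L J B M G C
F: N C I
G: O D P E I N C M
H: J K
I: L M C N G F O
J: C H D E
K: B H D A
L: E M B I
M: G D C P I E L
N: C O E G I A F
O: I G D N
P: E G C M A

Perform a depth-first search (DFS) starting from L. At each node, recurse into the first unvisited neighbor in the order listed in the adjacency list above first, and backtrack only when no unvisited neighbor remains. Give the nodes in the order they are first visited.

L -> E -> N -> C -> G -> O -> I -> M -> D -> J -> H -> K -> B -> A -> P -> F

Visit L
L → E
E → N
N → C
C → G
G → O
O → I
I → M
M → D
D → J
J → H
H → K
K → B
K → A
A → P
I → F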